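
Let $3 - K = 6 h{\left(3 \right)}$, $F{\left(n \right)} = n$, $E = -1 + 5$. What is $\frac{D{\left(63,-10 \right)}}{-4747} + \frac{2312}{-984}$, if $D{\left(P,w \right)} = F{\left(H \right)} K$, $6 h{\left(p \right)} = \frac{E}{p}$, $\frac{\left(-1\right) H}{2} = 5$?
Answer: $- \frac{456611}{194627} \approx -2.3461$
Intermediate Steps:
$H = -10$ ($H = \left(-2\right) 5 = -10$)
$E = 4$
$h{\left(p \right)} = \frac{2}{3 p}$ ($h{\left(p \right)} = \frac{4 \frac{1}{p}}{6} = \frac{2}{3 p}$)
$K = \frac{5}{3}$ ($K = 3 - 6 \frac{2}{3 \cdot 3} = 3 - 6 \cdot \frac{2}{3} \cdot \frac{1}{3} = 3 - 6 \cdot \frac{2}{9} = 3 - \frac{4}{3} = \frac{5}{3} \approx 1.6667$)
$D{\left(P,w \right)} = - \frac{50}{3}$ ($D{\left(P,w \right)} = \left(-10\right) \frac{5}{3} = - \frac{50}{3}$)
$\frac{D{\left(63,-10 \right)}}{-4747} + \frac{2312}{-984} = - \frac{50}{3 \left(-4747\right)} + \frac{2312}{-984} = \left(- \frac{50}{3}\right) \left(- \frac{1}{4747}\right) + 2312 \left(- \frac{1}{984}\right) = \frac{50}{14241} - \frac{289}{123} = - \frac{456611}{194627}$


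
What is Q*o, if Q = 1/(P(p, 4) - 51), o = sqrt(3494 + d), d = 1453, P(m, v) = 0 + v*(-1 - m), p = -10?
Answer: -sqrt(4947)/15 ≈ -4.6890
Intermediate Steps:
P(m, v) = v*(-1 - m)
o = sqrt(4947) (o = sqrt(3494 + 1453) = sqrt(4947) ≈ 70.335)
Q = -1/15 (Q = 1/(-1*4*(1 - 10) - 51) = 1/(-1*4*(-9) - 51) = 1/(36 - 51) = 1/(-15) = -1/15 ≈ -0.066667)
Q*o = -sqrt(4947)/15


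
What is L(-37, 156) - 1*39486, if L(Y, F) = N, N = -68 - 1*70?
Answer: -39624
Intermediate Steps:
N = -138 (N = -68 - 70 = -138)
L(Y, F) = -138
L(-37, 156) - 1*39486 = -138 - 1*39486 = -138 - 39486 = -39624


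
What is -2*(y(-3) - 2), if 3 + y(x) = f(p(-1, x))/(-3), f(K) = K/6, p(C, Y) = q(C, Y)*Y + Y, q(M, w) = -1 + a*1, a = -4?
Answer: 34/3 ≈ 11.333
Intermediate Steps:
q(M, w) = -5 (q(M, w) = -1 - 4*1 = -1 - 4 = -5)
p(C, Y) = -4*Y (p(C, Y) = -5*Y + Y = -4*Y)
f(K) = K/6 (f(K) = K*(⅙) = K/6)
y(x) = -3 + 2*x/9 (y(x) = -3 + ((-4*x)/6)/(-3) = -3 - 2*x/3*(-⅓) = -3 + 2*x/9)
-2*(y(-3) - 2) = -2*((-3 + (2/9)*(-3)) - 2) = -2*((-3 - ⅔) - 2) = -2*(-11/3 - 2) = -2*(-17/3) = 34/3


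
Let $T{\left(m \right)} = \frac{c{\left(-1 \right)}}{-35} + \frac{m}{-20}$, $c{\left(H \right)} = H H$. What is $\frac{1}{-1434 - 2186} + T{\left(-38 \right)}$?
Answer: $\frac{9483}{5068} \approx 1.8712$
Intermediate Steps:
$c{\left(H \right)} = H^{2}$
$T{\left(m \right)} = - \frac{1}{35} - \frac{m}{20}$ ($T{\left(m \right)} = \frac{\left(-1\right)^{2}}{-35} + \frac{m}{-20} = 1 \left(- \frac{1}{35}\right) + m \left(- \frac{1}{20}\right) = - \frac{1}{35} - \frac{m}{20}$)
$\frac{1}{-1434 - 2186} + T{\left(-38 \right)} = \frac{1}{-1434 - 2186} - - \frac{131}{70} = \frac{1}{-3620} + \left(- \frac{1}{35} + \frac{19}{10}\right) = - \frac{1}{3620} + \frac{131}{70} = \frac{9483}{5068}$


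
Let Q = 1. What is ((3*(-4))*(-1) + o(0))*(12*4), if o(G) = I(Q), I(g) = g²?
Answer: 624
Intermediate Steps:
o(G) = 1 (o(G) = 1² = 1)
((3*(-4))*(-1) + o(0))*(12*4) = ((3*(-4))*(-1) + 1)*(12*4) = (-12*(-1) + 1)*48 = (12 + 1)*48 = 13*48 = 624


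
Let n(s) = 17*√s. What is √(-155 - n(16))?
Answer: I*√223 ≈ 14.933*I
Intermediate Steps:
√(-155 - n(16)) = √(-155 - 17*√16) = √(-155 - 17*4) = √(-155 - 1*68) = √(-155 - 68) = √(-223) = I*√223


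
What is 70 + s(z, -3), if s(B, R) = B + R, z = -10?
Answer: 57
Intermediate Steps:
70 + s(z, -3) = 70 + (-10 - 3) = 70 - 13 = 57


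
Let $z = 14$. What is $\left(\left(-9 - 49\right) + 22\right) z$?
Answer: $-504$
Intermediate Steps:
$\left(\left(-9 - 49\right) + 22\right) z = \left(\left(-9 - 49\right) + 22\right) 14 = \left(-58 + 22\right) 14 = \left(-36\right) 14 = -504$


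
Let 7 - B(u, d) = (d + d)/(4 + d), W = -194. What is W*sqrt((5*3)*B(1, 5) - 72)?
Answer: -1358*sqrt(3)/3 ≈ -784.04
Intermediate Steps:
B(u, d) = 7 - 2*d/(4 + d) (B(u, d) = 7 - (d + d)/(4 + d) = 7 - 2*d/(4 + d))
W*sqrt((5*3)*B(1, 5) - 72) = -194*sqrt((5*3)*((28 + 5*5)/(4 + 5)) - 72) = -194*sqrt(15*((28 + 25)/9) - 72) = -194*sqrt(15*((1/9)*53) - 72) = -194*sqrt(15*(53/9) - 72) = -194*sqrt(265/3 - 72) = -1358*sqrt(3)/3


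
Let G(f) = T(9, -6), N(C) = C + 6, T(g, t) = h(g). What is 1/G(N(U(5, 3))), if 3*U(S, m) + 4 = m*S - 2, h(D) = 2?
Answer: ½ ≈ 0.50000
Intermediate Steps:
T(g, t) = 2
U(S, m) = -2 + S*m/3 (U(S, m) = -4/3 + (m*S - 2)/3 = -4/3 + (S*m - 2)/3 = -4/3 + (-2 + S*m)/3 = -4/3 + (-⅔ + S*m/3) = -2 + S*m/3)
N(C) = 6 + C
G(f) = 2
1/G(N(U(5, 3))) = 1/2 = ½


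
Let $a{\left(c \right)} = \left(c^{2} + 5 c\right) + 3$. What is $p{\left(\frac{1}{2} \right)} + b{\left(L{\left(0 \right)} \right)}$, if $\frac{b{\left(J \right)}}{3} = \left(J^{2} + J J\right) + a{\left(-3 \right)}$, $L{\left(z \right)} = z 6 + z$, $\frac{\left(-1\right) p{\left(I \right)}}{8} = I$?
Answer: $-13$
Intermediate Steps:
$a{\left(c \right)} = 3 + c^{2} + 5 c$
$p{\left(I \right)} = - 8 I$
$L{\left(z \right)} = 7 z$ ($L{\left(z \right)} = 6 z + z = 7 z$)
$b{\left(J \right)} = -9 + 6 J^{2}$ ($b{\left(J \right)} = 3 \left(\left(J^{2} + J J\right) + \left(3 + \left(-3\right)^{2} + 5 \left(-3\right)\right)\right) = 3 \left(\left(J^{2} + J^{2}\right) + \left(3 + 9 - 15\right)\right) = 3 \left(2 J^{2} - 3\right) = 3 \left(-3 + 2 J^{2}\right) = -9 + 6 J^{2}$)
$p{\left(\frac{1}{2} \right)} + b{\left(L{\left(0 \right)} \right)} = - \frac{8}{2} - \left(9 - 6 \left(7 \cdot 0\right)^{2}\right) = \left(-8\right) \frac{1}{2} - \left(9 - 6 \cdot 0^{2}\right) = -4 + \left(-9 + 6 \cdot 0\right) = -4 + \left(-9 + 0\right) = -4 - 9 = -13$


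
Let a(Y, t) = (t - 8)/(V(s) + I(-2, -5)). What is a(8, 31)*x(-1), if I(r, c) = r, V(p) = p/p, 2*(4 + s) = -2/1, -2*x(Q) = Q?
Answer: -23/2 ≈ -11.500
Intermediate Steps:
x(Q) = -Q/2
s = -5 (s = -4 + (-2/1)/2 = -4 + (-2*1)/2 = -4 + (1/2)*(-2) = -4 - 1 = -5)
V(p) = 1
a(Y, t) = 8 - t (a(Y, t) = (t - 8)/(1 - 2) = (-8 + t)/(-1) = (-8 + t)*(-1) = 8 - t)
a(8, 31)*x(-1) = (8 - 1*31)*(-1/2*(-1)) = (8 - 31)*(1/2) = -23*1/2 = -23/2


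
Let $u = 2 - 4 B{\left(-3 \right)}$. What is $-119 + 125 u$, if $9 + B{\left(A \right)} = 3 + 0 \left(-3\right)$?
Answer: $3131$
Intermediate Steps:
$B{\left(A \right)} = -6$ ($B{\left(A \right)} = -9 + \left(3 + 0 \left(-3\right)\right) = -9 + \left(3 + 0\right) = -9 + 3 = -6$)
$u = 26$ ($u = 2 - -24 = 2 + 24 = 26$)
$-119 + 125 u = -119 + 125 \cdot 26 = -119 + 3250 = 3131$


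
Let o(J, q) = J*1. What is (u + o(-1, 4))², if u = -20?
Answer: 441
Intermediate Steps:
o(J, q) = J
(u + o(-1, 4))² = (-20 - 1)² = (-21)² = 441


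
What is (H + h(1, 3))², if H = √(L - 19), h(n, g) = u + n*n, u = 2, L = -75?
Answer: (3 + I*√94)² ≈ -85.0 + 58.172*I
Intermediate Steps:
h(n, g) = 2 + n² (h(n, g) = 2 + n*n = 2 + n²)
H = I*√94 (H = √(-75 - 19) = √(-94) = I*√94 ≈ 9.6954*I)
(H + h(1, 3))² = (I*√94 + (2 + 1²))² = (I*√94 + (2 + 1))² = (I*√94 + 3)² = (3 + I*√94)²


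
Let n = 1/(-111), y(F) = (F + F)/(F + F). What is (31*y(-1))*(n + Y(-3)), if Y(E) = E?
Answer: -10354/111 ≈ -93.279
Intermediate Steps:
y(F) = 1 (y(F) = (2*F)/((2*F)) = (2*F)*(1/(2*F)) = 1)
n = -1/111 ≈ -0.0090090
(31*y(-1))*(n + Y(-3)) = (31*1)*(-1/111 - 3) = 31*(-334/111) = -10354/111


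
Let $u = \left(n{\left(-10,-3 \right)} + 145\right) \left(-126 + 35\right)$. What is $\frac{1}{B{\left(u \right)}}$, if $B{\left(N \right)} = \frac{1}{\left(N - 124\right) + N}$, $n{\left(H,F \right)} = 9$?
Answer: $-28152$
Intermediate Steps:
$u = -14014$ ($u = \left(9 + 145\right) \left(-126 + 35\right) = 154 \left(-91\right) = -14014$)
$B{\left(N \right)} = \frac{1}{-124 + 2 N}$ ($B{\left(N \right)} = \frac{1}{\left(-124 + N\right) + N} = \frac{1}{-124 + 2 N}$)
$\frac{1}{B{\left(u \right)}} = \frac{1}{\frac{1}{2} \frac{1}{-62 - 14014}} = \frac{1}{\frac{1}{2} \frac{1}{-14076}} = \frac{1}{\frac{1}{2} \left(- \frac{1}{14076}\right)} = \frac{1}{- \frac{1}{28152}} = -28152$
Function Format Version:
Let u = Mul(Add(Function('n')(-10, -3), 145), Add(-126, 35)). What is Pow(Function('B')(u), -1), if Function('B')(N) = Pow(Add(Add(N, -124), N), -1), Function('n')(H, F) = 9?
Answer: -28152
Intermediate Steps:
u = -14014 (u = Mul(Add(9, 145), Add(-126, 35)) = Mul(154, -91) = -14014)
Function('B')(N) = Pow(Add(-124, Mul(2, N)), -1) (Function('B')(N) = Pow(Add(Add(-124, N), N), -1) = Pow(Add(-124, Mul(2, N)), -1))
Pow(Function('B')(u), -1) = Pow(Mul(Rational(1, 2), Pow(Add(-62, -14014), -1)), -1) = Pow(Mul(Rational(1, 2), Pow(-14076, -1)), -1) = Pow(Mul(Rational(1, 2), Rational(-1, 14076)), -1) = Pow(Rational(-1, 28152), -1) = -28152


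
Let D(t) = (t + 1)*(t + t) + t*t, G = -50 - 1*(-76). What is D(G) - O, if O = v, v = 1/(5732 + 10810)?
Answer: 34407359/16542 ≈ 2080.0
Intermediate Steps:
G = 26 (G = -50 + 76 = 26)
D(t) = t² + 2*t*(1 + t) (D(t) = (1 + t)*(2*t) + t² = 2*t*(1 + t) + t² = t² + 2*t*(1 + t))
v = 1/16542 ≈ 6.0452e-5
O = 1/16542 ≈ 6.0452e-5
D(G) - O = 26*(2 + 3*26) - 1*1/16542 = 26*(2 + 78) - 1/16542 = 26*80 - 1/16542 = 2080 - 1/16542 = 34407359/16542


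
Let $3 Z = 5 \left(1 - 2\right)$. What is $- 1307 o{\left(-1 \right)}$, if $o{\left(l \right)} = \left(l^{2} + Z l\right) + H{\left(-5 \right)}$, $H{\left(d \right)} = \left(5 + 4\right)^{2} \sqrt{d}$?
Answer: $- \frac{10456}{3} - 105867 i \sqrt{5} \approx -3485.3 - 2.3673 \cdot 10^{5} i$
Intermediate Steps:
$H{\left(d \right)} = 81 \sqrt{d}$ ($H{\left(d \right)} = 9^{2} \sqrt{d} = 81 \sqrt{d}$)
$Z = - \frac{5}{3}$ ($Z = \frac{5 \left(1 - 2\right)}{3} = \frac{5 \left(-1\right)}{3} = \frac{1}{3} \left(-5\right) = - \frac{5}{3} \approx -1.6667$)
$o{\left(l \right)} = l^{2} - \frac{5 l}{3} + 81 i \sqrt{5}$ ($o{\left(l \right)} = \left(l^{2} - \frac{5 l}{3}\right) + 81 \sqrt{-5} = \left(l^{2} - \frac{5 l}{3}\right) + 81 i \sqrt{5} = l^{2} - \frac{5 l}{3} + 81 i \sqrt{5}$)
$- 1307 o{\left(-1 \right)} = - 1307 \left(\left(-1\right)^{2} - - \frac{5}{3} + 81 i \sqrt{5}\right) = - 1307 \left(1 + \frac{5}{3} + 81 i \sqrt{5}\right) = - 1307 \left(\frac{8}{3} + 81 i \sqrt{5}\right) = - \frac{10456}{3} - 105867 i \sqrt{5}$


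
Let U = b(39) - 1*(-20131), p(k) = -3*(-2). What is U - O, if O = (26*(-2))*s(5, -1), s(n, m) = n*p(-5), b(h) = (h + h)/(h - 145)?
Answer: 1149584/53 ≈ 21690.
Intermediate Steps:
p(k) = 6
b(h) = 2*h/(-145 + h) (b(h) = (2*h)/(-145 + h) = 2*h/(-145 + h))
s(n, m) = 6*n (s(n, m) = n*6 = 6*n)
U = 1066904/53 (U = 2*39/(-145 + 39) - 1*(-20131) = 2*39/(-106) + 20131 = 2*39*(-1/106) + 20131 = -39/53 + 20131 = 1066904/53 ≈ 20130.)
O = -1560 (O = (26*(-2))*(6*5) = -52*30 = -1560)
U - O = 1066904/53 - 1*(-1560) = 1066904/53 + 1560 = 1149584/53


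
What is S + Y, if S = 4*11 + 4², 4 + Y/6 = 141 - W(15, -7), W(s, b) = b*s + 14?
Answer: 1428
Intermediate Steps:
W(s, b) = 14 + b*s
Y = 1368 (Y = -24 + 6*(141 - (14 - 7*15)) = -24 + 6*(141 - (14 - 105)) = -24 + 6*(141 - 1*(-91)) = -24 + 6*(141 + 91) = -24 + 6*232 = -24 + 1392 = 1368)
S = 60 (S = 44 + 16 = 60)
S + Y = 60 + 1368 = 1428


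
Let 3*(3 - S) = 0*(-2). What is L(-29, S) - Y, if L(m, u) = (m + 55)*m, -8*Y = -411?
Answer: -6443/8 ≈ -805.38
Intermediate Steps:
Y = 411/8 (Y = -⅛*(-411) = 411/8 ≈ 51.375)
S = 3 (S = 3 - 0*(-2) = 3 - ⅓*0 = 3 + 0 = 3)
L(m, u) = m*(55 + m) (L(m, u) = (55 + m)*m = m*(55 + m))
L(-29, S) - Y = -29*(55 - 29) - 1*411/8 = -29*26 - 411/8 = -754 - 411/8 = -6443/8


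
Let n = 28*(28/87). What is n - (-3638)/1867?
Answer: 1780234/162429 ≈ 10.960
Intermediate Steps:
n = 784/87 (n = 28*(28*(1/87)) = 28*(28/87) = 784/87 ≈ 9.0115)
n - (-3638)/1867 = 784/87 - (-3638)/1867 = 784/87 - 1*(-3638/1867) = 784/87 + 3638/1867 = 1780234/162429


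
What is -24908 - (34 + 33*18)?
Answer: -25536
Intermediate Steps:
-24908 - (34 + 33*18) = -24908 - (34 + 594) = -24908 - 1*628 = -24908 - 628 = -25536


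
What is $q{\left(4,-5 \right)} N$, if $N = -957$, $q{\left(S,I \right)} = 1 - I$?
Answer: $-5742$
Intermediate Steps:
$q{\left(4,-5 \right)} N = \left(1 - -5\right) \left(-957\right) = \left(1 + 5\right) \left(-957\right) = 6 \left(-957\right) = -5742$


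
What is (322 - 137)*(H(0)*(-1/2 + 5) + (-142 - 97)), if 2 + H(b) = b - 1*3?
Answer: -96755/2 ≈ -48378.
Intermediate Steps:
H(b) = -5 + b (H(b) = -2 + (b - 1*3) = -2 + (b - 3) = -2 + (-3 + b) = -5 + b)
(322 - 137)*(H(0)*(-1/2 + 5) + (-142 - 97)) = (322 - 137)*((-5 + 0)*(-1/2 + 5) + (-142 - 97)) = 185*(-5*(-1*½ + 5) - 239) = 185*(-5*(-½ + 5) - 239) = 185*(-5*9/2 - 239) = 185*(-45/2 - 239) = 185*(-523/2) = -96755/2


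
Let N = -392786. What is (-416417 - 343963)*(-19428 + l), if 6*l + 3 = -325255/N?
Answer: 2901301590729115/196393 ≈ 1.4773e+10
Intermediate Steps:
l = -853103/2356716 (l = -½ + (-325255/(-392786))/6 = -½ + (-325255*(-1/392786))/6 = -½ + (⅙)*(325255/392786) = -½ + 325255/2356716 = -853103/2356716 ≈ -0.36199)
(-416417 - 343963)*(-19428 + l) = (-416417 - 343963)*(-19428 - 853103/2356716) = -760380*(-45787131551/2356716) = 2901301590729115/196393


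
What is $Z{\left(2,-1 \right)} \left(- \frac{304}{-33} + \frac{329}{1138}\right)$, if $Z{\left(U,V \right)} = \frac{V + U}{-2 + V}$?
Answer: $- \frac{356809}{112662} \approx -3.1671$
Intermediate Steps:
$Z{\left(U,V \right)} = \frac{U + V}{-2 + V}$
$Z{\left(2,-1 \right)} \left(- \frac{304}{-33} + \frac{329}{1138}\right) = \frac{2 - 1}{-2 - 1} \left(- \frac{304}{-33} + \frac{329}{1138}\right) = \frac{1}{-3} \cdot 1 \left(\left(-304\right) \left(- \frac{1}{33}\right) + 329 \cdot \frac{1}{1138}\right) = \left(- \frac{1}{3}\right) 1 \left(\frac{304}{33} + \frac{329}{1138}\right) = \left(- \frac{1}{3}\right) \frac{356809}{37554} = - \frac{356809}{112662}$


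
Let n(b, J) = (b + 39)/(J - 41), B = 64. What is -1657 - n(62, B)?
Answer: -38212/23 ≈ -1661.4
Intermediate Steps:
n(b, J) = (39 + b)/(-41 + J)
-1657 - n(62, B) = -1657 - (39 + 62)/(-41 + 64) = -1657 - 101/23 = -38212/23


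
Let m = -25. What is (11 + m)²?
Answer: 196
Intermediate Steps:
(11 + m)² = (11 - 25)² = (-14)² = 196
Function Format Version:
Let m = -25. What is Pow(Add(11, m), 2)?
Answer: 196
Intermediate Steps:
Pow(Add(11, m), 2) = Pow(Add(11, -25), 2) = Pow(-14, 2) = 196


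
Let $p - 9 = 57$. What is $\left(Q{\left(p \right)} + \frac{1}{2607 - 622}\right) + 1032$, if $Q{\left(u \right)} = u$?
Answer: $\frac{2179531}{1985} \approx 1098.0$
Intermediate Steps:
$p = 66$ ($p = 9 + 57 = 66$)
$\left(Q{\left(p \right)} + \frac{1}{2607 - 622}\right) + 1032 = \left(66 + \frac{1}{2607 - 622}\right) + 1032 = \left(66 + \frac{1}{1985}\right) + 1032 = \frac{131011}{1985} + 1032 = \frac{2179531}{1985}$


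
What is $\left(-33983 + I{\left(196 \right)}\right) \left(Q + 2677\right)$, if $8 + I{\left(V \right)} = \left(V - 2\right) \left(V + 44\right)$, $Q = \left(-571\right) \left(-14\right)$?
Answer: $134123799$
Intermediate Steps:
$Q = 7994$
$I{\left(V \right)} = -8 + \left(-2 + V\right) \left(44 + V\right)$ ($I{\left(V \right)} = -8 + \left(V - 2\right) \left(V + 44\right) = -8 + \left(-2 + V\right) \left(44 + V\right)$)
$\left(-33983 + I{\left(196 \right)}\right) \left(Q + 2677\right) = \left(-33983 + \left(-96 + 196^{2} + 42 \cdot 196\right)\right) \left(7994 + 2677\right) = \left(-33983 + \left(-96 + 38416 + 8232\right)\right) 10671 = \left(-33983 + 46552\right) 10671 = 12569 \cdot 10671 = 134123799$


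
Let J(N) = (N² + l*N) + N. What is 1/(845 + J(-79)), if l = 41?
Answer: 1/3768 ≈ 0.00026539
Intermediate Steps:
J(N) = N² + 42*N (J(N) = (N² + 41*N) + N = N² + 42*N)
1/(845 + J(-79)) = 1/(845 - 79*(42 - 79)) = 1/(845 - 79*(-37)) = 1/(845 + 2923) = 1/3768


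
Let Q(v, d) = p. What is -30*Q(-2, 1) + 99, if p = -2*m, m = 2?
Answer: 219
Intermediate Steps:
p = -4 (p = -2*2 = -4)
Q(v, d) = -4
-30*Q(-2, 1) + 99 = -30*(-4) + 99 = 120 + 99 = 219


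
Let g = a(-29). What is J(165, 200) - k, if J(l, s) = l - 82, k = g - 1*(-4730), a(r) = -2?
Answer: -4645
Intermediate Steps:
g = -2
k = 4728 (k = -2 - 1*(-4730) = -2 + 4730 = 4728)
J(l, s) = -82 + l
J(165, 200) - k = (-82 + 165) - 1*4728 = 83 - 4728 = -4645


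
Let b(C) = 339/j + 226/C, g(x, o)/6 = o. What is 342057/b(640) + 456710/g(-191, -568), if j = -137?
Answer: -25574043998165/158470296 ≈ -1.6138e+5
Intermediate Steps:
g(x, o) = 6*o
b(C) = -339/137 + 226/C (b(C) = 339/(-137) + 226/C = 339*(-1/137) + 226/C = -339/137 + 226/C)
342057/b(640) + 456710/g(-191, -568) = 342057/(-339/137 + 226/640) + 456710/((6*(-568))) = 342057/(-339/137 + 226*(1/640)) + 456710/(-3408) = 342057/(-339/137 + 113/320) + 456710*(-1/3408) = 342057/(-92999/43840) - 228355/1704 = 342057*(-43840/92999) - 228355/1704 = -14995778880/92999 - 228355/1704 = -25574043998165/158470296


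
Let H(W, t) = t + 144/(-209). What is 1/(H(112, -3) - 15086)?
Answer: -209/3153745 ≈ -6.6270e-5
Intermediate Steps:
H(W, t) = -144/209 + t (H(W, t) = t + 144*(-1/209) = t - 144/209 = -144/209 + t)
1/(H(112, -3) - 15086) = 1/((-144/209 - 3) - 15086) = 1/(-771/209 - 15086) = 1/(-3153745/209) = -209/3153745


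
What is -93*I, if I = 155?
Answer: -14415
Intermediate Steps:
-93*I = -93*155 = -14415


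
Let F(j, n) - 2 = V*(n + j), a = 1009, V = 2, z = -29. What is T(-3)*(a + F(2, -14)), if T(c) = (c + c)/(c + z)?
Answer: 2961/16 ≈ 185.06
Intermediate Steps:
T(c) = 2*c/(-29 + c) (T(c) = (c + c)/(c - 29) = (2*c)/(-29 + c) = 2*c/(-29 + c))
F(j, n) = 2 + 2*j + 2*n (F(j, n) = 2 + 2*(n + j) = 2 + 2*(j + n) = 2 + (2*j + 2*n) = 2 + 2*j + 2*n)
T(-3)*(a + F(2, -14)) = (2*(-3)/(-29 - 3))*(1009 + (2 + 2*2 + 2*(-14))) = (2*(-3)/(-32))*(1009 + (2 + 4 - 28)) = (2*(-3)*(-1/32))*(1009 - 22) = (3/16)*987 = 2961/16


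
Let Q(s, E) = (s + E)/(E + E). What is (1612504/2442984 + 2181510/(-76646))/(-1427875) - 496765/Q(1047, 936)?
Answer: -5179834738902402875436674/11045408545070729625 ≈ -4.6896e+5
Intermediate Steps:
Q(s, E) = (E + s)/(2*E) (Q(s, E) = (E + s)/((2*E)) = (E + s)*(1/(2*E)) = (E + s)/(2*E))
(1612504/2442984 + 2181510/(-76646))/(-1427875) - 496765/Q(1047, 936) = (1612504/2442984 + 2181510/(-76646))/(-1427875) - 496765*1872/(936 + 1047) = (1612504*(1/2442984) + 2181510*(-1/76646))*(-1/1427875) - 496765/((1/2)*(1/936)*1983) = (201563/305373 - 1090755/38323)*(-1/1427875) - 496765/661/624 = -325362627766/11702809479*(-1/1427875) - 496765*624/661 = 325362627766/16710149084827125 - 309981360/661 = -5179834738902402875436674/11045408545070729625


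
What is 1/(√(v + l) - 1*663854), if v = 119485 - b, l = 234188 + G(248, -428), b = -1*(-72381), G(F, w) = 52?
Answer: -331927/220350925986 - 4*√1099/110175462993 ≈ -1.5076e-6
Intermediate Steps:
b = 72381
l = 234240 (l = 234188 + 52 = 234240)
v = 47104 (v = 119485 - 1*72381 = 119485 - 72381 = 47104)
1/(√(v + l) - 1*663854) = 1/(√(47104 + 234240) - 1*663854) = 1/(√281344 - 663854) = 1/(16*√1099 - 663854) = 1/(-663854 + 16*√1099)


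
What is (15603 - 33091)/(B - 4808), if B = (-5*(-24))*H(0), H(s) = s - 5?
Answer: 1093/338 ≈ 3.2337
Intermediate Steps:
H(s) = -5 + s
B = -600 (B = (-5*(-24))*(-5 + 0) = 120*(-5) = -600)
(15603 - 33091)/(B - 4808) = (15603 - 33091)/(-600 - 4808) = -17488/(-5408) = -17488*(-1/5408) = 1093/338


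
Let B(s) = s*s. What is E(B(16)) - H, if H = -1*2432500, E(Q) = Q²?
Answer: 2498036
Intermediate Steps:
B(s) = s²
H = -2432500
E(B(16)) - H = (16²)² - 1*(-2432500) = 256² + 2432500 = 65536 + 2432500 = 2498036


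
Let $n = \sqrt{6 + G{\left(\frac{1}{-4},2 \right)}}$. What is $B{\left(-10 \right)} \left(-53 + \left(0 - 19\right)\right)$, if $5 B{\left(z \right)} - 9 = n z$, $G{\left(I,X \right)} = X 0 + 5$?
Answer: $- \frac{648}{5} + 144 \sqrt{11} \approx 347.99$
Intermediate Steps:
$G{\left(I,X \right)} = 5$ ($G{\left(I,X \right)} = 0 + 5 = 5$)
$n = \sqrt{11}$ ($n = \sqrt{6 + 5} = \sqrt{11} \approx 3.3166$)
$B{\left(z \right)} = \frac{9}{5} + \frac{z \sqrt{11}}{5}$ ($B{\left(z \right)} = \frac{9}{5} + \frac{\sqrt{11} z}{5} = \frac{9}{5} + \frac{z \sqrt{11}}{5}$)
$B{\left(-10 \right)} \left(-53 + \left(0 - 19\right)\right) = \left(\frac{9}{5} + \frac{1}{5} \left(-10\right) \sqrt{11}\right) \left(-53 + \left(0 - 19\right)\right) = \left(\frac{9}{5} - 2 \sqrt{11}\right) \left(-53 + \left(0 - 19\right)\right) = \left(\frac{9}{5} - 2 \sqrt{11}\right) \left(-53 - 19\right) = \left(\frac{9}{5} - 2 \sqrt{11}\right) \left(-72\right) = - \frac{648}{5} + 144 \sqrt{11}$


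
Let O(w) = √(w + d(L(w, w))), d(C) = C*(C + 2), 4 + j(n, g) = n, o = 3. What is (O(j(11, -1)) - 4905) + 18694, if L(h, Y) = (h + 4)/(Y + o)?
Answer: 13789 + √1041/10 ≈ 13792.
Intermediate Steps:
j(n, g) = -4 + n
L(h, Y) = (4 + h)/(3 + Y) (L(h, Y) = (h + 4)/(Y + 3) = (4 + h)/(3 + Y))
d(C) = C*(2 + C)
O(w) = √(w + (2 + (4 + w)/(3 + w))*(4 + w)/(3 + w)) (O(w) = √(w + ((4 + w)/(3 + w))*(2 + (4 + w)/(3 + w))) = √(w + (2 + (4 + w)/(3 + w))*(4 + w)/(3 + w)))
(O(j(11, -1)) - 4905) + 18694 = (√(((-4 + 11)*(3 + (-4 + 11))² + (4 + (-4 + 11))*(10 + 3*(-4 + 11)))/(3 + (-4 + 11))²) - 4905) + 18694 = (√((7*(3 + 7)² + (4 + 7)*(10 + 3*7))/(3 + 7)²) - 4905) + 18694 = (√((7*10² + 11*(10 + 21))/10²) - 4905) + 18694 = (√((7*100 + 11*31)/100) - 4905) + 18694 = (√((700 + 341)/100) - 4905) + 18694 = (√((1/100)*1041) - 4905) + 18694 = (√(1041/100) - 4905) + 18694 = (√1041/10 - 4905) + 18694 = (-4905 + √1041/10) + 18694 = 13789 + √1041/10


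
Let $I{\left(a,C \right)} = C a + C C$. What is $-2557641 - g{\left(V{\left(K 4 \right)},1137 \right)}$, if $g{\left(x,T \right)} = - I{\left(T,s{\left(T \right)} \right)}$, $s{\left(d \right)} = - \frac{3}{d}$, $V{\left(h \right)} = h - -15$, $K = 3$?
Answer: $- \frac{367382541803}{143641} \approx -2.5576 \cdot 10^{6}$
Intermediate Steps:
$V{\left(h \right)} = 15 + h$ ($V{\left(h \right)} = h + 15 = 15 + h$)
$I{\left(a,C \right)} = C^{2} + C a$ ($I{\left(a,C \right)} = C a + C^{2} = C^{2} + C a$)
$g{\left(x,T \right)} = \frac{3 \left(T - \frac{3}{T}\right)}{T}$ ($g{\left(x,T \right)} = - - \frac{3}{T} \left(- \frac{3}{T} + T\right) = - - \frac{3}{T} \left(T - \frac{3}{T}\right) = - \frac{\left(-3\right) \left(T - \frac{3}{T}\right)}{T} = \frac{3 \left(T - \frac{3}{T}\right)}{T}$)
$-2557641 - g{\left(V{\left(K 4 \right)},1137 \right)} = -2557641 - \left(3 - \frac{9}{1292769}\right) = -2557641 - \left(3 - \frac{1}{143641}\right) = -2557641 - \frac{430922}{143641} = - \frac{367382541803}{143641}$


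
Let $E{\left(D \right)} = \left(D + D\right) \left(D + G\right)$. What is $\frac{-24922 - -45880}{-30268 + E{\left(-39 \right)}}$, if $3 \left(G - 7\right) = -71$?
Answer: $- \frac{3493}{4321} \approx -0.80838$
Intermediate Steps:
$G = - \frac{50}{3}$ ($G = 7 + \frac{1}{3} \left(-71\right) = 7 - \frac{71}{3} = - \frac{50}{3} \approx -16.667$)
$E{\left(D \right)} = 2 D \left(- \frac{50}{3} + D\right)$ ($E{\left(D \right)} = \left(D + D\right) \left(D - \frac{50}{3}\right) = 2 D \left(- \frac{50}{3} + D\right)$)
$\frac{-24922 - -45880}{-30268 + E{\left(-39 \right)}} = \frac{-24922 - -45880}{-30268 + \frac{2}{3} \left(-39\right) \left(-50 + 3 \left(-39\right)\right)} = \frac{-24922 + 45880}{-30268 + \frac{2}{3} \left(-39\right) \left(-50 - 117\right)} = \frac{20958}{-30268 + \frac{2}{3} \left(-39\right) \left(-167\right)} = \frac{20958}{-30268 + 4342} = \frac{20958}{-25926} = 20958 \left(- \frac{1}{25926}\right) = - \frac{3493}{4321}$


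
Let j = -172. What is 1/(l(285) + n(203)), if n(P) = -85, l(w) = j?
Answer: -1/257 ≈ -0.0038911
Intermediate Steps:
l(w) = -172
1/(l(285) + n(203)) = 1/(-172 - 85) = 1/(-257) = -1/257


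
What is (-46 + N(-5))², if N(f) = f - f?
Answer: 2116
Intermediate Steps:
N(f) = 0
(-46 + N(-5))² = (-46 + 0)² = (-46)² = 2116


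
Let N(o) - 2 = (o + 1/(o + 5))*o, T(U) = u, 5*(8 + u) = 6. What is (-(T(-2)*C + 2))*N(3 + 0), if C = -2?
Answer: -3549/20 ≈ -177.45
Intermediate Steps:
u = -34/5 (u = -8 + (⅕)*6 = -8 + 6/5 = -34/5 ≈ -6.8000)
T(U) = -34/5
N(o) = 2 + o*(o + 1/(5 + o)) (N(o) = 2 + (o + 1/(o + 5))*o = 2 + (o + 1/(5 + o))*o = 2 + o*(o + 1/(5 + o)))
(-(T(-2)*C + 2))*N(3 + 0) = (-(-34/5*(-2) + 2))*((10 + (3 + 0)³ + 3*(3 + 0) + 5*(3 + 0)²)/(5 + (3 + 0))) = (-(68/5 + 2))*((10 + 3³ + 3*3 + 5*3²)/(5 + 3)) = (-1*78/5)*((10 + 27 + 9 + 5*9)/8) = -39*(10 + 27 + 9 + 45)/20 = -39*91/20 = -78/5*91/8 = -3549/20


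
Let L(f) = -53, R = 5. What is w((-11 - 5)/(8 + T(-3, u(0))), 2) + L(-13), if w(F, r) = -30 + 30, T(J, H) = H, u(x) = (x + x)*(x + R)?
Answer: -53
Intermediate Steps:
u(x) = 2*x*(5 + x) (u(x) = (x + x)*(x + 5) = (2*x)*(5 + x) = 2*x*(5 + x))
w(F, r) = 0
w((-11 - 5)/(8 + T(-3, u(0))), 2) + L(-13) = 0 - 53 = -53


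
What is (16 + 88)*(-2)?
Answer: -208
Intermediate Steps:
(16 + 88)*(-2) = 104*(-2) = -208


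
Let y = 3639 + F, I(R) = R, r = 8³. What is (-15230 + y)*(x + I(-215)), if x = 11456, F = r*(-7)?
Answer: -170582175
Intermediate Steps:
r = 512
F = -3584 (F = 512*(-7) = -3584)
y = 55 (y = 3639 - 3584 = 55)
(-15230 + y)*(x + I(-215)) = (-15230 + 55)*(11456 - 215) = -15175*11241 = -170582175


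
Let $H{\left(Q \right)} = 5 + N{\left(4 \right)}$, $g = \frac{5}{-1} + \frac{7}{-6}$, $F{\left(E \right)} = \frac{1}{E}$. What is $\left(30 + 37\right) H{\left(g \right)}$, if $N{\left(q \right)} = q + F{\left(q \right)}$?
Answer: $\frac{2479}{4} \approx 619.75$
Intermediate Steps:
$g = - \frac{37}{6}$ ($g = 5 \left(-1\right) + 7 \left(- \frac{1}{6}\right) = -5 - \frac{7}{6} = - \frac{37}{6} \approx -6.1667$)
$N{\left(q \right)} = q + \frac{1}{q}$
$H{\left(Q \right)} = \frac{37}{4}$ ($H{\left(Q \right)} = 5 + \left(4 + \frac{1}{4}\right) = 5 + \frac{17}{4} = \frac{37}{4}$)
$\left(30 + 37\right) H{\left(g \right)} = \left(30 + 37\right) \frac{37}{4} = 67 \cdot \frac{37}{4} = \frac{2479}{4}$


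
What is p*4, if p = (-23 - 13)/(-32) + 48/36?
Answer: 59/6 ≈ 9.8333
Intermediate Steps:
p = 59/24 (p = -36*(-1/32) + 48*(1/36) = 9/8 + 4/3 = 59/24 ≈ 2.4583)
p*4 = (59/24)*4 = 59/6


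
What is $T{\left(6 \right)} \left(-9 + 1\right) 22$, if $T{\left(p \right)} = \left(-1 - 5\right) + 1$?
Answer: $880$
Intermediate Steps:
$T{\left(p \right)} = -5$ ($T{\left(p \right)} = -6 + 1 = -5$)
$T{\left(6 \right)} \left(-9 + 1\right) 22 = - 5 \left(-9 + 1\right) 22 = \left(-5\right) \left(-8\right) 22 = 40 \cdot 22 = 880$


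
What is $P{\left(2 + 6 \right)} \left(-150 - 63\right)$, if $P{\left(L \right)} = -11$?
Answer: $2343$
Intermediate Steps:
$P{\left(2 + 6 \right)} \left(-150 - 63\right) = - 11 \left(-150 - 63\right) = \left(-11\right) \left(-213\right) = 2343$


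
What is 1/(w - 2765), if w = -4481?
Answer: -1/7246 ≈ -0.00013801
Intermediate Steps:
1/(w - 2765) = 1/(-4481 - 2765) = 1/(-7246) = -1/7246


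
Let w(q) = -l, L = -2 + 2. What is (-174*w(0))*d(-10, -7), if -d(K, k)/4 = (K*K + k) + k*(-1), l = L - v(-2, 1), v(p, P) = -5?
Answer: -348000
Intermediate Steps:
L = 0
l = 5 (l = 0 - 1*(-5) = 0 + 5 = 5)
w(q) = -5 (w(q) = -1*5 = -5)
d(K, k) = -4*K² (d(K, k) = -4*((K*K + k) + k*(-1)) = -4*((K² + k) - k) = -4*((k + K²) - k) = -4*K²)
(-174*w(0))*d(-10, -7) = (-174*(-5))*(-4*(-10)²) = 870*(-4*100) = 870*(-400) = -348000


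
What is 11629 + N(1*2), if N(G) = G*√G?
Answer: 11629 + 2*√2 ≈ 11632.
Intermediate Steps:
N(G) = G^(3/2)
11629 + N(1*2) = 11629 + (1*2)^(3/2) = 11629 + 2^(3/2) = 11629 + 2*√2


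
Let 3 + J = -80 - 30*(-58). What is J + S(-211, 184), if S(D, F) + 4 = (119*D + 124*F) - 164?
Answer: -804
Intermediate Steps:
S(D, F) = -168 + 119*D + 124*F (S(D, F) = -4 + ((119*D + 124*F) - 164) = -4 + (-164 + 119*D + 124*F) = -168 + 119*D + 124*F)
J = 1657 (J = -3 + (-80 - 30*(-58)) = -3 + (-80 + 1740) = -3 + 1660 = 1657)
J + S(-211, 184) = 1657 + (-168 + 119*(-211) + 124*184) = 1657 + (-168 - 25109 + 22816) = 1657 - 2461 = -804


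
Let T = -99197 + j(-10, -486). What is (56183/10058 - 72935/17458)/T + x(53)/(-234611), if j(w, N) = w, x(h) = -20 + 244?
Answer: -34138733597986/35232123424685733 ≈ -0.00096897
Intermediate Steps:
x(h) = 224
T = -99207 (T = -99197 - 10 = -99207)
(56183/10058 - 72935/17458)/T + x(53)/(-234611) = (56183/10058 - 72935/17458)/(-99207) + 224/(-234611) = (56183*(1/10058) - 72935*1/17458)*(-1/99207) + 224*(-1/234611) = (56183/10058 - 2515/602)*(-1/99207) - 224/234611 = (2131574/1513729)*(-1/99207) - 224/234611 = -2131574/150172512903 - 224/234611 = -34138733597986/35232123424685733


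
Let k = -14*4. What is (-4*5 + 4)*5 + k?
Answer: -136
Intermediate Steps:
k = -56
(-4*5 + 4)*5 + k = (-4*5 + 4)*5 - 56 = (-20 + 4)*5 - 56 = -16*5 - 56 = -80 - 56 = -136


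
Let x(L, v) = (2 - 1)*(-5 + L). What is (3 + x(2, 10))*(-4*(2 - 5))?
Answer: 0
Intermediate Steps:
x(L, v) = -5 + L (x(L, v) = 1*(-5 + L) = -5 + L)
(3 + x(2, 10))*(-4*(2 - 5)) = (3 + (-5 + 2))*(-4*(2 - 5)) = (3 - 3)*(-4*(-3)) = 0*12 = 0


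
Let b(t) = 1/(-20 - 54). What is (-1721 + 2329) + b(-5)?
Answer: 44991/74 ≈ 607.99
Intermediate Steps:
b(t) = -1/74 (b(t) = 1/(-74) = -1/74)
(-1721 + 2329) + b(-5) = (-1721 + 2329) - 1/74 = 608 - 1/74 = 44991/74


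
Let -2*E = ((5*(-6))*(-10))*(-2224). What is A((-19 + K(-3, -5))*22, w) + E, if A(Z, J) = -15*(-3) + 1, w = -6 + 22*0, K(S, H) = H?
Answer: 333646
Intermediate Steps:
w = -6 (w = -6 + 0 = -6)
A(Z, J) = 46 (A(Z, J) = 45 + 1 = 46)
E = 333600 (E = -(5*(-6))*(-10)*(-2224)/2 = -(-30*(-10))*(-2224)/2 = -150*(-2224) = -½*(-667200) = 333600)
A((-19 + K(-3, -5))*22, w) + E = 46 + 333600 = 333646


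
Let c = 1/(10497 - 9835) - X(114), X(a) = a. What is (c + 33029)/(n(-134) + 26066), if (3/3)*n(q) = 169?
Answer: 411127/327690 ≈ 1.2546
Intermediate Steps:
n(q) = 169
c = -75467/662 (c = 1/(10497 - 9835) - 1*114 = 1/662 - 114 = -75467/662 ≈ -114.00)
(c + 33029)/(n(-134) + 26066) = (-75467/662 + 33029)/(169 + 26066) = (21789731/662)/26235 = (21789731/662)*(1/26235) = 411127/327690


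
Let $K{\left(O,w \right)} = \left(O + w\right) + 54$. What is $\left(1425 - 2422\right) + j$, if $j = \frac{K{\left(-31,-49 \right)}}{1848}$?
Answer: $- \frac{921241}{924} \approx -997.01$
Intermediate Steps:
$K{\left(O,w \right)} = 54 + O + w$
$j = - \frac{13}{924}$ ($j = \frac{54 - 31 - 49}{1848} = \left(-26\right) \frac{1}{1848} = - \frac{13}{924} \approx -0.014069$)
$\left(1425 - 2422\right) + j = \left(1425 - 2422\right) - \frac{13}{924} = -997 - \frac{13}{924} = - \frac{921241}{924}$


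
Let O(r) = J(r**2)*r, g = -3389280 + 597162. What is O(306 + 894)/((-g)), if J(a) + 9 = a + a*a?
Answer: 414720287998200/465353 ≈ 8.9120e+8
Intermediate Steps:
J(a) = -9 + a + a**2 (J(a) = -9 + (a + a*a) = -9 + (a + a**2) = -9 + a + a**2)
g = -2792118
O(r) = r*(-9 + r**2 + r**4) (O(r) = (-9 + r**2 + (r**2)**2)*r = (-9 + r**2 + r**4)*r = r*(-9 + r**2 + r**4))
O(306 + 894)/((-g)) = ((306 + 894)*(-9 + (306 + 894)**2 + (306 + 894)**4))/((-1*(-2792118))) = (1200*(-9 + 1200**2 + 1200**4))/2792118 = (1200*(-9 + 1440000 + 2073600000000))*(1/2792118) = (1200*2073601439991)*(1/2792118) = 2488321727989200*(1/2792118) = 414720287998200/465353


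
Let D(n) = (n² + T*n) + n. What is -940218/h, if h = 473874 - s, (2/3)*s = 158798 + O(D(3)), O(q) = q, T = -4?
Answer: -313406/78559 ≈ -3.9894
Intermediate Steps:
D(n) = n² - 3*n (D(n) = (n² - 4*n) + n = n² - 3*n)
s = 238197 (s = 3*(158798 + 3*(-3 + 3))/2 = 3*(158798 + 3*0)/2 = 3*(158798 + 0)/2 = (3/2)*158798 = 238197)
h = 235677 (h = 473874 - 1*238197 = 473874 - 238197 = 235677)
-940218/h = -940218/235677 = -940218*1/235677 = -313406/78559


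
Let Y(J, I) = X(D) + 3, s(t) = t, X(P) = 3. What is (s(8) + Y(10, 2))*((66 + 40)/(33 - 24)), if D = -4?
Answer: 1484/9 ≈ 164.89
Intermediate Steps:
Y(J, I) = 6 (Y(J, I) = 3 + 3 = 6)
(s(8) + Y(10, 2))*((66 + 40)/(33 - 24)) = (8 + 6)*((66 + 40)/(33 - 24)) = 14*(106/9) = 1484/9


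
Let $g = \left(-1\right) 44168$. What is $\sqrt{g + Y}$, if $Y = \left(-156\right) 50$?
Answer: $16 i \sqrt{203} \approx 227.96 i$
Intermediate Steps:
$g = -44168$
$Y = -7800$
$\sqrt{g + Y} = \sqrt{-44168 - 7800} = \sqrt{-51968} = 16 i \sqrt{203}$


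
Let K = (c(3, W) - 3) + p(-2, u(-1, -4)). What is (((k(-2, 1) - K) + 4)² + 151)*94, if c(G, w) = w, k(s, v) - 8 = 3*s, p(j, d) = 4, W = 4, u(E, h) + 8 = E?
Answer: 14288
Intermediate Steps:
u(E, h) = -8 + E
k(s, v) = 8 + 3*s
K = 5 (K = (4 - 3) + 4 = 1 + 4 = 5)
(((k(-2, 1) - K) + 4)² + 151)*94 = ((((8 + 3*(-2)) - 1*5) + 4)² + 151)*94 = ((((8 - 6) - 5) + 4)² + 151)*94 = (((2 - 5) + 4)² + 151)*94 = ((-3 + 4)² + 151)*94 = (1² + 151)*94 = (1 + 151)*94 = 152*94 = 14288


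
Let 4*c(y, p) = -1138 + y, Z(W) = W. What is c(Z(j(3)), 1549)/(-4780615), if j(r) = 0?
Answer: 569/9561230 ≈ 5.9511e-5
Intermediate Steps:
c(y, p) = -569/2 + y/4 (c(y, p) = (-1138 + y)/4 = -569/2 + y/4)
c(Z(j(3)), 1549)/(-4780615) = (-569/2 + (1/4)*0)/(-4780615) = (-569/2 + 0)*(-1/4780615) = -569/2*(-1/4780615) = 569/9561230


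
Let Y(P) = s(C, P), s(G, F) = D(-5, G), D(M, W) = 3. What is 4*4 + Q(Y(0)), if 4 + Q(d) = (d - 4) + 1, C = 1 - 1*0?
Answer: 12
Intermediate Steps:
C = 1 (C = 1 + 0 = 1)
s(G, F) = 3
Y(P) = 3
Q(d) = -7 + d (Q(d) = -4 + ((d - 4) + 1) = -4 + ((-4 + d) + 1) = -4 + (-3 + d) = -7 + d)
4*4 + Q(Y(0)) = 4*4 + (-7 + 3) = 16 - 4 = 12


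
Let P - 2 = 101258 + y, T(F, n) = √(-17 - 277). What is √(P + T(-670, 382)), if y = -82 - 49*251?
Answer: √(88879 + 7*I*√6) ≈ 298.13 + 0.029*I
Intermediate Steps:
T(F, n) = 7*I*√6 (T(F, n) = √(-294) = 7*I*√6)
y = -12381 (y = -82 - 12299 = -12381)
P = 88879 (P = 2 + (101258 - 12381) = 2 + 88877 = 88879)
√(P + T(-670, 382)) = √(88879 + 7*I*√6)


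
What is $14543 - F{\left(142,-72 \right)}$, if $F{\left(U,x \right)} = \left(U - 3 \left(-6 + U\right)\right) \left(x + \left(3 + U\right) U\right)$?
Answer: $5472331$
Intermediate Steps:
$F{\left(U,x \right)} = \left(18 - 2 U\right) \left(x + U \left(3 + U\right)\right)$ ($F{\left(U,x \right)} = \left(U - \left(-18 + 3 U\right)\right) \left(x + U \left(3 + U\right)\right) = \left(18 - 2 U\right) \left(x + U \left(3 + U\right)\right)$)
$14543 - F{\left(142,-72 \right)} = 14543 - \left(- 2 \cdot 142^{3} + 12 \cdot 142^{2} + 18 \left(-72\right) + 54 \cdot 142 - 284 \left(-72\right)\right) = 14543 - \left(\left(-2\right) 2863288 + 12 \cdot 20164 - 1296 + 7668 + 20448\right) = 14543 - \left(-5726576 + 241968 - 1296 + 7668 + 20448\right) = 14543 - -5457788 = 14543 + 5457788 = 5472331$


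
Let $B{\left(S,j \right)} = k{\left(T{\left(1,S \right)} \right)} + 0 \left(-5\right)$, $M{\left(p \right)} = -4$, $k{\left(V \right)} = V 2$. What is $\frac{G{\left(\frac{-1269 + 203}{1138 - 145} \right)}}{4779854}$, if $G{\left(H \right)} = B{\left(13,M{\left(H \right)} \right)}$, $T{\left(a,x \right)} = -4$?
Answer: $- \frac{4}{2389927} \approx -1.6737 \cdot 10^{-6}$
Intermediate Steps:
$k{\left(V \right)} = 2 V$
$B{\left(S,j \right)} = -8$ ($B{\left(S,j \right)} = 2 \left(-4\right) + 0 \left(-5\right) = -8 + 0 = -8$)
$G{\left(H \right)} = -8$
$\frac{G{\left(\frac{-1269 + 203}{1138 - 145} \right)}}{4779854} = - \frac{8}{4779854} = \left(-8\right) \frac{1}{4779854} = - \frac{4}{2389927}$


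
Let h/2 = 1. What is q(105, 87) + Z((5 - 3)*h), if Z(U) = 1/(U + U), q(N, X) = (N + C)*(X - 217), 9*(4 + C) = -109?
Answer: -831991/72 ≈ -11555.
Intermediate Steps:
h = 2 (h = 2*1 = 2)
C = -145/9 (C = -4 + (1/9)*(-109) = -4 - 109/9 = -145/9 ≈ -16.111)
q(N, X) = (-217 + X)*(-145/9 + N) (q(N, X) = (N - 145/9)*(X - 217) = (-145/9 + N)*(-217 + X) = (-217 + X)*(-145/9 + N))
Z(U) = 1/(2*U)
q(105, 87) + Z((5 - 3)*h) = (31465/9 - 217*105 - 145/9*87 + 105*87) + 1/(2*(((5 - 3)*2))) = (31465/9 - 22785 - 4205/3 + 9135) + 1/(2*((2*2))) = -104000/9 + (1/2)/4 = -104000/9 + (1/2)*(1/4) = -104000/9 + 1/8 = -831991/72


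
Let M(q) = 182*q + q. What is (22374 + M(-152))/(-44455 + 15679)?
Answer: 907/4796 ≈ 0.18912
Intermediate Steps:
M(q) = 183*q
(22374 + M(-152))/(-44455 + 15679) = (22374 + 183*(-152))/(-44455 + 15679) = (22374 - 27816)/(-28776) = -5442*(-1/28776) = 907/4796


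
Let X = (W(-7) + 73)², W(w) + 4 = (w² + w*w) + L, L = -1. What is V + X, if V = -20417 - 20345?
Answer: -13206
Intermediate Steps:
V = -40762
W(w) = -5 + 2*w² (W(w) = -4 + ((w² + w*w) - 1) = -4 + ((w² + w²) - 1) = -4 + (2*w² - 1) = -4 + (-1 + 2*w²) = -5 + 2*w²)
X = 27556 (X = ((-5 + 2*(-7)²) + 73)² = ((-5 + 2*49) + 73)² = ((-5 + 98) + 73)² = (93 + 73)² = 166² = 27556)
V + X = -40762 + 27556 = -13206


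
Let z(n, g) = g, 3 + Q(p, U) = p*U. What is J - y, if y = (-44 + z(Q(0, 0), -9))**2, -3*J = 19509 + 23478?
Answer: -17138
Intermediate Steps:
Q(p, U) = -3 + U*p (Q(p, U) = -3 + p*U = -3 + U*p)
J = -14329 (J = -(19509 + 23478)/3 = -1/3*42987 = -14329)
y = 2809 (y = (-44 - 9)**2 = (-53)**2 = 2809)
J - y = -14329 - 1*2809 = -14329 - 2809 = -17138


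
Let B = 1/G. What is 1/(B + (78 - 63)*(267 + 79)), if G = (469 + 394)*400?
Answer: 345200/1791588001 ≈ 0.00019268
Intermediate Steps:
G = 345200 (G = 863*400 = 345200)
B = 1/345200 ≈ 2.8969e-6
1/(B + (78 - 63)*(267 + 79)) = 1/(1/345200 + (78 - 63)*(267 + 79)) = 1/(1/345200 + 15*346) = 1/(1/345200 + 5190) = 1/(1791588001/345200) = 345200/1791588001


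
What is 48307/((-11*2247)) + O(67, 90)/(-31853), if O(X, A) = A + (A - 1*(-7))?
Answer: -220477850/112472943 ≈ -1.9603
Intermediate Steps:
O(X, A) = 7 + 2*A (O(X, A) = A + (A + 7) = A + (7 + A) = 7 + 2*A)
48307/((-11*2247)) + O(67, 90)/(-31853) = 48307/((-11*2247)) + (7 + 2*90)/(-31853) = 48307/(-24717) + (7 + 180)*(-1/31853) = 48307*(-1/24717) + 187*(-1/31853) = -6901/3531 - 187/31853 = -220477850/112472943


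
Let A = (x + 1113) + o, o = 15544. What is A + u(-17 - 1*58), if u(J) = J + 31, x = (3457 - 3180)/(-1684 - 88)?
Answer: 29437959/1772 ≈ 16613.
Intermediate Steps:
x = -277/1772 (x = 277/(-1772) = 277*(-1/1772) = -277/1772 ≈ -0.15632)
u(J) = 31 + J
A = 29515927/1772 (A = (-277/1772 + 1113) + 15544 = 1971959/1772 + 15544 = 29515927/1772 ≈ 16657.)
A + u(-17 - 1*58) = 29515927/1772 + (31 + (-17 - 1*58)) = 29515927/1772 + (31 + (-17 - 58)) = 29515927/1772 + (31 - 75) = 29515927/1772 - 44 = 29437959/1772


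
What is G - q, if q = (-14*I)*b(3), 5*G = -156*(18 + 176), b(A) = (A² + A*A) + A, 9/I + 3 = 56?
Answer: -1590762/265 ≈ -6002.9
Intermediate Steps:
I = 9/53 (I = 9/(-3 + 56) = 9/53 ≈ 0.16981)
b(A) = A + 2*A² (b(A) = (A² + A²) + A = 2*A² + A = A + 2*A²)
G = -30264/5 (G = (-156*(18 + 176))/5 = (-156*194)/5 = (⅕)*(-30264) = -30264/5 ≈ -6052.8)
q = -2646/53 (q = (-14*9/53)*(3*(1 + 2*3)) = -378*(1 + 6)/53 = -378*7/53 = -126/53*21 = -2646/53 ≈ -49.924)
G - q = -30264/5 - 1*(-2646/53) = -30264/5 + 2646/53 = -1590762/265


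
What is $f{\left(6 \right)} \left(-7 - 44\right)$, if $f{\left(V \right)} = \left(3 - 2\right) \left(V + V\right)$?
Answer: $-612$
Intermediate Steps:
$f{\left(V \right)} = 2 V$ ($f{\left(V \right)} = 1 \cdot 2 V = 2 V$)
$f{\left(6 \right)} \left(-7 - 44\right) = 2 \cdot 6 \left(-7 - 44\right) = 12 \left(-51\right) = -612$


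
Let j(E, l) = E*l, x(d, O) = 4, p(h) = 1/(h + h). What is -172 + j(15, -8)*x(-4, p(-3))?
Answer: -652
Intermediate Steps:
p(h) = 1/(2*h)
-172 + j(15, -8)*x(-4, p(-3)) = -172 + (15*(-8))*4 = -172 - 120*4 = -172 - 480 = -652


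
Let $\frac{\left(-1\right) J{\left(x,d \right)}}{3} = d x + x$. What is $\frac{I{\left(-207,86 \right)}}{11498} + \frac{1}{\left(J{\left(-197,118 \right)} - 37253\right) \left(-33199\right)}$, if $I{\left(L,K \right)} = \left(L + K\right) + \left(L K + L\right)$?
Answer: $- \frac{9954186979809}{6312920122876} \approx -1.5768$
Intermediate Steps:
$J{\left(x,d \right)} = - 3 x - 3 d x$ ($J{\left(x,d \right)} = - 3 \left(d x + x\right) = - 3 \left(x + d x\right) = - 3 x - 3 d x$)
$I{\left(L,K \right)} = K + 2 L + K L$ ($I{\left(L,K \right)} = \left(K + L\right) + \left(K L + L\right) = \left(K + L\right) + \left(L + K L\right) = K + 2 L + K L$)
$\frac{I{\left(-207,86 \right)}}{11498} + \frac{1}{\left(J{\left(-197,118 \right)} - 37253\right) \left(-33199\right)} = \frac{86 + 2 \left(-207\right) + 86 \left(-207\right)}{11498} + \frac{1}{\left(\left(-3\right) \left(-197\right) \left(1 + 118\right) - 37253\right) \left(-33199\right)} = \left(86 - 414 - 17802\right) \frac{1}{11498} + \frac{1}{\left(-3\right) \left(-197\right) 119 - 37253} \left(- \frac{1}{33199}\right) = \left(-18130\right) \frac{1}{11498} + \frac{1}{70329 - 37253} \left(- \frac{1}{33199}\right) = - \frac{9065}{5749} + \frac{1}{33076} \left(- \frac{1}{33199}\right) = - \frac{9065}{5749} - \frac{1}{1098090124} = - \frac{9954186979809}{6312920122876}$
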